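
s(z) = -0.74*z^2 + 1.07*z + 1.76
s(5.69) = -16.11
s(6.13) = -19.49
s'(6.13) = -8.00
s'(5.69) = -7.35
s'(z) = 1.07 - 1.48*z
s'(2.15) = -2.11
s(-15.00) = -180.79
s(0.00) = 1.76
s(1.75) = 1.37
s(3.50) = -3.56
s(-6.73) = -38.96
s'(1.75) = -1.52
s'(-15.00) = 23.27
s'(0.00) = 1.07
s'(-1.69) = 3.57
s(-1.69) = -2.16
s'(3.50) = -4.11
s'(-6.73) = 11.03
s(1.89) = 1.14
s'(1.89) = -1.73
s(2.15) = 0.64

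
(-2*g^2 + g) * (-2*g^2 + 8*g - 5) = 4*g^4 - 18*g^3 + 18*g^2 - 5*g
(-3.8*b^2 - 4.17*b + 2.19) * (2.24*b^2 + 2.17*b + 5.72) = -8.512*b^4 - 17.5868*b^3 - 25.8793*b^2 - 19.1001*b + 12.5268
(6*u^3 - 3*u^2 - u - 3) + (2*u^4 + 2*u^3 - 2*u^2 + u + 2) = 2*u^4 + 8*u^3 - 5*u^2 - 1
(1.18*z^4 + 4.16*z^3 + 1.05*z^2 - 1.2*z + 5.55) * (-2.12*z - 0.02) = -2.5016*z^5 - 8.8428*z^4 - 2.3092*z^3 + 2.523*z^2 - 11.742*z - 0.111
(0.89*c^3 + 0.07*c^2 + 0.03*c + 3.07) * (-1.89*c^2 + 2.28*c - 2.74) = -1.6821*c^5 + 1.8969*c^4 - 2.3357*c^3 - 5.9257*c^2 + 6.9174*c - 8.4118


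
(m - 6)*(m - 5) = m^2 - 11*m + 30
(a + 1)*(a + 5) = a^2 + 6*a + 5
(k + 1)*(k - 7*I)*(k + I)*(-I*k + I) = -I*k^4 - 6*k^3 - 6*I*k^2 + 6*k + 7*I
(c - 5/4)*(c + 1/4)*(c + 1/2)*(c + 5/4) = c^4 + 3*c^3/4 - 23*c^2/16 - 75*c/64 - 25/128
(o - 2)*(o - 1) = o^2 - 3*o + 2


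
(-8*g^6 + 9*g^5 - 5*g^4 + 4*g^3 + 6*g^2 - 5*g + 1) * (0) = 0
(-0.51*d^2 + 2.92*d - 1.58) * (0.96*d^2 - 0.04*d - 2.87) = -0.4896*d^4 + 2.8236*d^3 - 0.1699*d^2 - 8.3172*d + 4.5346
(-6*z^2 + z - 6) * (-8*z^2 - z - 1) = 48*z^4 - 2*z^3 + 53*z^2 + 5*z + 6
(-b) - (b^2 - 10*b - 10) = -b^2 + 9*b + 10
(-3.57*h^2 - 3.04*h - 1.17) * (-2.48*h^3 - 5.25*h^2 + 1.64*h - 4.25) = 8.8536*h^5 + 26.2817*h^4 + 13.0068*h^3 + 16.3294*h^2 + 11.0012*h + 4.9725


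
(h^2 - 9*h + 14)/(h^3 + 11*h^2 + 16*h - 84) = (h - 7)/(h^2 + 13*h + 42)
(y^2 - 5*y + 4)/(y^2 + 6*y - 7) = (y - 4)/(y + 7)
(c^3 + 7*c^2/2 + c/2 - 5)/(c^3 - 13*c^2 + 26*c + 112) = (2*c^2 + 3*c - 5)/(2*(c^2 - 15*c + 56))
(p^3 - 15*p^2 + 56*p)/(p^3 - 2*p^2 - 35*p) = (p - 8)/(p + 5)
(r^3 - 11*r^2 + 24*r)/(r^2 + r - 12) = r*(r - 8)/(r + 4)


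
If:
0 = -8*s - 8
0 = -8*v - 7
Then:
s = -1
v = -7/8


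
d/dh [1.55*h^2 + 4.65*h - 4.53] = 3.1*h + 4.65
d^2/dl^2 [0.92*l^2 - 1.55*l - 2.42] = 1.84000000000000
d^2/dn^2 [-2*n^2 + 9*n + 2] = -4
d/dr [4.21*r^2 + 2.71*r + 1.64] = 8.42*r + 2.71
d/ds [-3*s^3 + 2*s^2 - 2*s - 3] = -9*s^2 + 4*s - 2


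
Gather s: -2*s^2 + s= -2*s^2 + s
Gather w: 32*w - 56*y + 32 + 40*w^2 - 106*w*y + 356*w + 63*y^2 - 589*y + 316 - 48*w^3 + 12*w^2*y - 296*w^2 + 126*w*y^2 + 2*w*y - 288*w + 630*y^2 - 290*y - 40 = -48*w^3 + w^2*(12*y - 256) + w*(126*y^2 - 104*y + 100) + 693*y^2 - 935*y + 308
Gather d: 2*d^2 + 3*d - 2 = 2*d^2 + 3*d - 2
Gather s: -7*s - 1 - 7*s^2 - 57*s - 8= -7*s^2 - 64*s - 9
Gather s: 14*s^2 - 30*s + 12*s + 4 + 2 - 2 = 14*s^2 - 18*s + 4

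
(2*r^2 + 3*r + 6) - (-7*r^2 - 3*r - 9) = 9*r^2 + 6*r + 15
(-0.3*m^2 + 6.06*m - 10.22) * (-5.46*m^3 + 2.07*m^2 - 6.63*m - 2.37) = 1.638*m^5 - 33.7086*m^4 + 70.3344*m^3 - 60.6222*m^2 + 53.3964*m + 24.2214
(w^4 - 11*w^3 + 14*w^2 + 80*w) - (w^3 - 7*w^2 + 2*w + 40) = w^4 - 12*w^3 + 21*w^2 + 78*w - 40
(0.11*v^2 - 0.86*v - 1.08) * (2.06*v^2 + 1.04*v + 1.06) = 0.2266*v^4 - 1.6572*v^3 - 3.0026*v^2 - 2.0348*v - 1.1448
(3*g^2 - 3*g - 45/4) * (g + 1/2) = 3*g^3 - 3*g^2/2 - 51*g/4 - 45/8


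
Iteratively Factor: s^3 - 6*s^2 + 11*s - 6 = (s - 1)*(s^2 - 5*s + 6) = (s - 2)*(s - 1)*(s - 3)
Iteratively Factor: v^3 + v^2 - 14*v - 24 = (v + 2)*(v^2 - v - 12) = (v - 4)*(v + 2)*(v + 3)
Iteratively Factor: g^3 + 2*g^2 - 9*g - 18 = (g + 2)*(g^2 - 9) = (g + 2)*(g + 3)*(g - 3)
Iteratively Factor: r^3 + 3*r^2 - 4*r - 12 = (r + 3)*(r^2 - 4) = (r - 2)*(r + 3)*(r + 2)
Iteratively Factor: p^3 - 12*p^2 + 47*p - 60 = (p - 4)*(p^2 - 8*p + 15) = (p - 5)*(p - 4)*(p - 3)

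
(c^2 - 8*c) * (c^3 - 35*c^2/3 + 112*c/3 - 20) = c^5 - 59*c^4/3 + 392*c^3/3 - 956*c^2/3 + 160*c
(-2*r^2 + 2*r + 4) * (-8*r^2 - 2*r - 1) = 16*r^4 - 12*r^3 - 34*r^2 - 10*r - 4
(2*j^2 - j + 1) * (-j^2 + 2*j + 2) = -2*j^4 + 5*j^3 + j^2 + 2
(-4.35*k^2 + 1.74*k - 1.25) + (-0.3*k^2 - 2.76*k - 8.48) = -4.65*k^2 - 1.02*k - 9.73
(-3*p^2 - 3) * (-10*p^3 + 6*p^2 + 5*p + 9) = 30*p^5 - 18*p^4 + 15*p^3 - 45*p^2 - 15*p - 27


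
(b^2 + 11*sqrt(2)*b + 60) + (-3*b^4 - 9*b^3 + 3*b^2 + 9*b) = -3*b^4 - 9*b^3 + 4*b^2 + 9*b + 11*sqrt(2)*b + 60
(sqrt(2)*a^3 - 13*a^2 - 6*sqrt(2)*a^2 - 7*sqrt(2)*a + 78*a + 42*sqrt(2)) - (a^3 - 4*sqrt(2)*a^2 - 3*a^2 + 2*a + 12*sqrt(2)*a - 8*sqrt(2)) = -a^3 + sqrt(2)*a^3 - 10*a^2 - 2*sqrt(2)*a^2 - 19*sqrt(2)*a + 76*a + 50*sqrt(2)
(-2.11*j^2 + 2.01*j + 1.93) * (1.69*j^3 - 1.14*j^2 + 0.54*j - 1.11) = -3.5659*j^5 + 5.8023*j^4 - 0.1691*j^3 + 1.2273*j^2 - 1.1889*j - 2.1423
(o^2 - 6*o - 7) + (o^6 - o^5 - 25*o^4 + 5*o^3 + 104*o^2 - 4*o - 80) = o^6 - o^5 - 25*o^4 + 5*o^3 + 105*o^2 - 10*o - 87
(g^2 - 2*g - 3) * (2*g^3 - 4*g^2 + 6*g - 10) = 2*g^5 - 8*g^4 + 8*g^3 - 10*g^2 + 2*g + 30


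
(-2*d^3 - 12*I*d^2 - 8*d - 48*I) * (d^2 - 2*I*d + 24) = -2*d^5 - 8*I*d^4 - 80*d^3 - 320*I*d^2 - 288*d - 1152*I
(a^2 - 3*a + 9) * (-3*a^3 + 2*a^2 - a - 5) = -3*a^5 + 11*a^4 - 34*a^3 + 16*a^2 + 6*a - 45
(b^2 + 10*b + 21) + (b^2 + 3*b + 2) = 2*b^2 + 13*b + 23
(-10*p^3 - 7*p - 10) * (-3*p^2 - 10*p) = 30*p^5 + 100*p^4 + 21*p^3 + 100*p^2 + 100*p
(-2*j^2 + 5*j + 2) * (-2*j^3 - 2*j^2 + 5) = 4*j^5 - 6*j^4 - 14*j^3 - 14*j^2 + 25*j + 10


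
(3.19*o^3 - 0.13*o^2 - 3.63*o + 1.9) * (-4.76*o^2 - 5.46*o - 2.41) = -15.1844*o^5 - 16.7986*o^4 + 10.3007*o^3 + 11.0891*o^2 - 1.6257*o - 4.579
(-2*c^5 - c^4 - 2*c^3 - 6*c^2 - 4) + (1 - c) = -2*c^5 - c^4 - 2*c^3 - 6*c^2 - c - 3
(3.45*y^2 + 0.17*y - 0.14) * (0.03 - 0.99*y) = -3.4155*y^3 - 0.0648*y^2 + 0.1437*y - 0.0042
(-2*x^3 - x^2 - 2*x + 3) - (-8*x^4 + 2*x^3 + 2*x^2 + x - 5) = 8*x^4 - 4*x^3 - 3*x^2 - 3*x + 8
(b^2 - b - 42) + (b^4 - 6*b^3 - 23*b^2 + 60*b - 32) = b^4 - 6*b^3 - 22*b^2 + 59*b - 74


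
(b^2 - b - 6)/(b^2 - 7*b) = (b^2 - b - 6)/(b*(b - 7))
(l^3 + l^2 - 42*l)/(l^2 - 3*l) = (l^2 + l - 42)/(l - 3)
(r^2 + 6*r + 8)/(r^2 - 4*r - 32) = (r + 2)/(r - 8)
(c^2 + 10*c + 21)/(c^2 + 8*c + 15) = (c + 7)/(c + 5)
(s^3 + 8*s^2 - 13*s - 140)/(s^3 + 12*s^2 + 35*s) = (s - 4)/s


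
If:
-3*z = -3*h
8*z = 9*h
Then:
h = 0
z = 0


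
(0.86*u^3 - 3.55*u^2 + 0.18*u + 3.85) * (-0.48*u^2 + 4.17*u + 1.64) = -0.4128*u^5 + 5.2902*u^4 - 13.4795*u^3 - 6.9194*u^2 + 16.3497*u + 6.314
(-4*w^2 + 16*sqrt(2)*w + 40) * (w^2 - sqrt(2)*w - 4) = -4*w^4 + 20*sqrt(2)*w^3 + 24*w^2 - 104*sqrt(2)*w - 160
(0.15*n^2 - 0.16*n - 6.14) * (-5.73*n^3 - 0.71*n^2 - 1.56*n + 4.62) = -0.8595*n^5 + 0.8103*n^4 + 35.0618*n^3 + 5.302*n^2 + 8.8392*n - 28.3668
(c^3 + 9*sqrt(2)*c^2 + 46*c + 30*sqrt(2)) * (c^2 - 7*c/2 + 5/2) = c^5 - 7*c^4/2 + 9*sqrt(2)*c^4 - 63*sqrt(2)*c^3/2 + 97*c^3/2 - 161*c^2 + 105*sqrt(2)*c^2/2 - 105*sqrt(2)*c + 115*c + 75*sqrt(2)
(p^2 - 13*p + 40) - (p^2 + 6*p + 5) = 35 - 19*p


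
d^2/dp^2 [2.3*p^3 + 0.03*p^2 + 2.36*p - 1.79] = 13.8*p + 0.06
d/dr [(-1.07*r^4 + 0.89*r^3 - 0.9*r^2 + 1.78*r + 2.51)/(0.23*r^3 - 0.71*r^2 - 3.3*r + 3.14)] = (-0.2461*r^6 + 1.5194*r^5 + 10.1681*r^4 - 20.132*r^3 + 10.8857*r^2 - 2.0878*r + 13.8722)/(0.0529*r^6 - 0.3266*r^5 - 1.0139*r^4 + 6.1304*r^3 + 6.4312*r^2 - 20.724*r + 9.8596)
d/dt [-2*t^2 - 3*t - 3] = -4*t - 3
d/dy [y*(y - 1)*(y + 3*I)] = 3*y^2 + y*(-2 + 6*I) - 3*I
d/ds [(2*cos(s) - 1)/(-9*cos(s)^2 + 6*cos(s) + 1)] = 2*(-9*cos(s)^2 + 9*cos(s) - 4)*sin(s)/(9*sin(s)^2 + 6*cos(s) - 8)^2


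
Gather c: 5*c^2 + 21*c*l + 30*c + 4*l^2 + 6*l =5*c^2 + c*(21*l + 30) + 4*l^2 + 6*l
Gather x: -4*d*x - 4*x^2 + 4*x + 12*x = -4*x^2 + x*(16 - 4*d)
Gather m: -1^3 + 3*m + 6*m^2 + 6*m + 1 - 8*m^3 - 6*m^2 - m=-8*m^3 + 8*m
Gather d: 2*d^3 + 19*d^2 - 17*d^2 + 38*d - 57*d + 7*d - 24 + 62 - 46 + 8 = 2*d^3 + 2*d^2 - 12*d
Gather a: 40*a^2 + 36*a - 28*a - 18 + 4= 40*a^2 + 8*a - 14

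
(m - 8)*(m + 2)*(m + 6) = m^3 - 52*m - 96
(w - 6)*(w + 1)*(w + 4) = w^3 - w^2 - 26*w - 24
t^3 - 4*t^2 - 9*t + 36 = (t - 4)*(t - 3)*(t + 3)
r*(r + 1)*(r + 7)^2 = r^4 + 15*r^3 + 63*r^2 + 49*r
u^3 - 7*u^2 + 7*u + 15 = (u - 5)*(u - 3)*(u + 1)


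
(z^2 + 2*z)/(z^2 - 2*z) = (z + 2)/(z - 2)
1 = 1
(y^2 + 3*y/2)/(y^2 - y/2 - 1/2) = y*(2*y + 3)/(2*y^2 - y - 1)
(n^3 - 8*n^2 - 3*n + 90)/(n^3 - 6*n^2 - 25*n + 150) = (n + 3)/(n + 5)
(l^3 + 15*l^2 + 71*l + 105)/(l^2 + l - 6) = (l^2 + 12*l + 35)/(l - 2)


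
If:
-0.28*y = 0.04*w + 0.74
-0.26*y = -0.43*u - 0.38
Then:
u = 0.604651162790698*y - 0.883720930232558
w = -7.0*y - 18.5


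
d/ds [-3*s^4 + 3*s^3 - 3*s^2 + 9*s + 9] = -12*s^3 + 9*s^2 - 6*s + 9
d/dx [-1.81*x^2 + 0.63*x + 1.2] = 0.63 - 3.62*x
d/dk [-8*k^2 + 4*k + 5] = 4 - 16*k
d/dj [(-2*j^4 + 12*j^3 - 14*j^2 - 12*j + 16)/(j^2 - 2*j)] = -4*j + 8 + 8/j^2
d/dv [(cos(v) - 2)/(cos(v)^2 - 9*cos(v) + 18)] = (cos(v) - 4)*sin(v)*cos(v)/((cos(v) - 6)^2*(cos(v) - 3)^2)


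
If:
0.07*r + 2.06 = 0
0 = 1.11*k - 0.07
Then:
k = 0.06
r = -29.43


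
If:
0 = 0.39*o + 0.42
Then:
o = -1.08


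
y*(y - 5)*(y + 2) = y^3 - 3*y^2 - 10*y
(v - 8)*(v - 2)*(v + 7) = v^3 - 3*v^2 - 54*v + 112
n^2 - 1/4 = (n - 1/2)*(n + 1/2)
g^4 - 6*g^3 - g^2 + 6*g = g*(g - 6)*(g - 1)*(g + 1)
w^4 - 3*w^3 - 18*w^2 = w^2*(w - 6)*(w + 3)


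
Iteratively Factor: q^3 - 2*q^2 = (q)*(q^2 - 2*q) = q^2*(q - 2)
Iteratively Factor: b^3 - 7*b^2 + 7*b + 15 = (b - 3)*(b^2 - 4*b - 5) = (b - 5)*(b - 3)*(b + 1)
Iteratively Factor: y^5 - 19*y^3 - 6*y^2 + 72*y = (y - 2)*(y^4 + 2*y^3 - 15*y^2 - 36*y) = (y - 4)*(y - 2)*(y^3 + 6*y^2 + 9*y) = (y - 4)*(y - 2)*(y + 3)*(y^2 + 3*y) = y*(y - 4)*(y - 2)*(y + 3)*(y + 3)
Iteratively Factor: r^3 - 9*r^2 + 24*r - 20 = (r - 2)*(r^2 - 7*r + 10) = (r - 5)*(r - 2)*(r - 2)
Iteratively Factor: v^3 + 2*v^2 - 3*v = (v - 1)*(v^2 + 3*v) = (v - 1)*(v + 3)*(v)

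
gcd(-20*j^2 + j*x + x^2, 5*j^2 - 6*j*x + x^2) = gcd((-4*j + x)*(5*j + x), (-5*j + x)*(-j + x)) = 1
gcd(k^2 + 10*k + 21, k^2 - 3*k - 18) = k + 3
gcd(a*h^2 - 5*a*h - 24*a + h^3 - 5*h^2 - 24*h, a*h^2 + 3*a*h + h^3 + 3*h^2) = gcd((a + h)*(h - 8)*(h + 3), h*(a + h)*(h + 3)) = a*h + 3*a + h^2 + 3*h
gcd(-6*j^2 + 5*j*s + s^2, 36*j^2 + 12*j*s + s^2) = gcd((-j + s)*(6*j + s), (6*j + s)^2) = 6*j + s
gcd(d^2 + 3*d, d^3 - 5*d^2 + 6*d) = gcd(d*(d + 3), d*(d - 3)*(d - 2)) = d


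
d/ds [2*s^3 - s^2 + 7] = 2*s*(3*s - 1)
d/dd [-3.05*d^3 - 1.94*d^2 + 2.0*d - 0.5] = -9.15*d^2 - 3.88*d + 2.0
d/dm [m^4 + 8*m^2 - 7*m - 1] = 4*m^3 + 16*m - 7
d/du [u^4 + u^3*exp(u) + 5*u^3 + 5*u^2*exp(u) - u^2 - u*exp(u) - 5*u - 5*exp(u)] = u^3*exp(u) + 4*u^3 + 8*u^2*exp(u) + 15*u^2 + 9*u*exp(u) - 2*u - 6*exp(u) - 5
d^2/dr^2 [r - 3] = 0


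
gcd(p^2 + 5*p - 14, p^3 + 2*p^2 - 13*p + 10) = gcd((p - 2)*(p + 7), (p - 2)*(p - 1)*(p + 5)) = p - 2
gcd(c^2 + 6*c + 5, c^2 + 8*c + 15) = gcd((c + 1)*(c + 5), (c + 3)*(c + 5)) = c + 5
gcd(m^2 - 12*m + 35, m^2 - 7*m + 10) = m - 5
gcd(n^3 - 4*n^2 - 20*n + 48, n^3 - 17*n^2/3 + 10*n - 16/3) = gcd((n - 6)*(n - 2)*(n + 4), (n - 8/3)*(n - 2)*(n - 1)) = n - 2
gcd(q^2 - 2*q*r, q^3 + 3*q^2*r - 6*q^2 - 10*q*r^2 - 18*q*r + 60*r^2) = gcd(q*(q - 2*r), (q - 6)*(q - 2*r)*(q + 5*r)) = q - 2*r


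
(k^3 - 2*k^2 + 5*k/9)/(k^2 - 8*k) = (k^2 - 2*k + 5/9)/(k - 8)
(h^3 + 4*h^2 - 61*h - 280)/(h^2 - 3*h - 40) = h + 7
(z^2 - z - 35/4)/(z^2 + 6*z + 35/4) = (2*z - 7)/(2*z + 7)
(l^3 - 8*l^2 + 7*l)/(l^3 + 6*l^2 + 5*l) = (l^2 - 8*l + 7)/(l^2 + 6*l + 5)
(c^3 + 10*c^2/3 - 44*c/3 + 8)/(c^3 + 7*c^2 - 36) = (c - 2/3)/(c + 3)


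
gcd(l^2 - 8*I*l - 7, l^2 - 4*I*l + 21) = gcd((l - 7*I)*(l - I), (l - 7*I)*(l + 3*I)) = l - 7*I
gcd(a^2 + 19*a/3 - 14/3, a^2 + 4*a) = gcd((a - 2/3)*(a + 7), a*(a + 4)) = 1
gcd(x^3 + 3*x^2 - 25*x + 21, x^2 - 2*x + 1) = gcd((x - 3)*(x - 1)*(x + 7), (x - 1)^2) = x - 1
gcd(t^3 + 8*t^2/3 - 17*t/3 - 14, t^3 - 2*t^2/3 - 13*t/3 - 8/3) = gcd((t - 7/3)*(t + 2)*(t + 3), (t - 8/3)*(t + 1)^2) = 1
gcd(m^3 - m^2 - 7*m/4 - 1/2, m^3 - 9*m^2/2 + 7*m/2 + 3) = m^2 - 3*m/2 - 1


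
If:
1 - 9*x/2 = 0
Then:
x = 2/9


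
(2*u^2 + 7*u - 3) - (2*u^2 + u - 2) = 6*u - 1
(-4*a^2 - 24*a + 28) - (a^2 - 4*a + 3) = -5*a^2 - 20*a + 25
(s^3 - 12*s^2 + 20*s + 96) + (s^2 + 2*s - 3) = s^3 - 11*s^2 + 22*s + 93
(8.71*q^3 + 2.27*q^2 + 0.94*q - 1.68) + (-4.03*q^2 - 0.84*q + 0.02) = 8.71*q^3 - 1.76*q^2 + 0.1*q - 1.66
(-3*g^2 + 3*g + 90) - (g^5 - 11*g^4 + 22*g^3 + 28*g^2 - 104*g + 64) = -g^5 + 11*g^4 - 22*g^3 - 31*g^2 + 107*g + 26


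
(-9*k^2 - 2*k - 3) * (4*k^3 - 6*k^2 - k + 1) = -36*k^5 + 46*k^4 + 9*k^3 + 11*k^2 + k - 3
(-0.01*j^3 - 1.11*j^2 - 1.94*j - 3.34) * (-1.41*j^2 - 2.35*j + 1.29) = 0.0141*j^5 + 1.5886*j^4 + 5.331*j^3 + 7.8365*j^2 + 5.3464*j - 4.3086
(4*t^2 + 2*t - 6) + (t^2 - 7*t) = 5*t^2 - 5*t - 6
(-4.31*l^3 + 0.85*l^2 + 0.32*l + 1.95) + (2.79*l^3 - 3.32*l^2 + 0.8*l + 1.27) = -1.52*l^3 - 2.47*l^2 + 1.12*l + 3.22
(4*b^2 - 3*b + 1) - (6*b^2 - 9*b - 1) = -2*b^2 + 6*b + 2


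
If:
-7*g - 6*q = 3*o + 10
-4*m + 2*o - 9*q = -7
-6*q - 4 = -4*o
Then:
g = -3*q/2 - 13/7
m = 9/4 - 3*q/2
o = 3*q/2 + 1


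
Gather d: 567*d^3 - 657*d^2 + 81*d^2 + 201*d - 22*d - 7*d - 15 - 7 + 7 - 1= 567*d^3 - 576*d^2 + 172*d - 16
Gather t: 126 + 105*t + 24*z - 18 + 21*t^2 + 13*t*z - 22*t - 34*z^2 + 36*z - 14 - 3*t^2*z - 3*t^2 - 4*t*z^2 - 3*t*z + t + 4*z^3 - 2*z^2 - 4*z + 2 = t^2*(18 - 3*z) + t*(-4*z^2 + 10*z + 84) + 4*z^3 - 36*z^2 + 56*z + 96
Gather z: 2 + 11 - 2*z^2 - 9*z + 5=-2*z^2 - 9*z + 18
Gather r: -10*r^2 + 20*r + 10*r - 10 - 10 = -10*r^2 + 30*r - 20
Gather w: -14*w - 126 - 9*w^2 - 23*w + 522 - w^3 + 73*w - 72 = -w^3 - 9*w^2 + 36*w + 324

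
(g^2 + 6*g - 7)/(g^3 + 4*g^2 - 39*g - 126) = (g - 1)/(g^2 - 3*g - 18)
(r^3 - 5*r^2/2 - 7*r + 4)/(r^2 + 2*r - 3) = (r^3 - 5*r^2/2 - 7*r + 4)/(r^2 + 2*r - 3)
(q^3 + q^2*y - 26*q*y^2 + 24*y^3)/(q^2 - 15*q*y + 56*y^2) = (q^3 + q^2*y - 26*q*y^2 + 24*y^3)/(q^2 - 15*q*y + 56*y^2)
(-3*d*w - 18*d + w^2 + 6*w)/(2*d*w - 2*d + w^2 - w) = (-3*d*w - 18*d + w^2 + 6*w)/(2*d*w - 2*d + w^2 - w)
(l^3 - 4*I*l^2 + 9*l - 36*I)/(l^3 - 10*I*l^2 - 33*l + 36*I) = (l + 3*I)/(l - 3*I)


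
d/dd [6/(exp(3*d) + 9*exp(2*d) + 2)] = 18*(-exp(d) - 6)*exp(2*d)/(exp(3*d) + 9*exp(2*d) + 2)^2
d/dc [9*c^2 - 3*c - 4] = 18*c - 3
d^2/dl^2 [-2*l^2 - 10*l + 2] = -4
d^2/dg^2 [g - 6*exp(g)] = -6*exp(g)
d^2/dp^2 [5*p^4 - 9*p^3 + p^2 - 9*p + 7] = 60*p^2 - 54*p + 2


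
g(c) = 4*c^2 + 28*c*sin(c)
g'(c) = 28*c*cos(c) + 8*c + 28*sin(c)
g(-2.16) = 68.94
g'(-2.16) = -6.95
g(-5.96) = 89.09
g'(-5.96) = -197.03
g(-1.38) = 45.56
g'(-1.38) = -45.86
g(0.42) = 5.50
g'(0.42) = 25.52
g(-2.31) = 69.14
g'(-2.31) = 4.40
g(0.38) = 4.52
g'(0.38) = 23.31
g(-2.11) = 68.51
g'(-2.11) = -10.57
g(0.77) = 17.38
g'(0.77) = 41.13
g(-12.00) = 395.71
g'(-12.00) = -364.51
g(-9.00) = 427.85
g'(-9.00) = 146.07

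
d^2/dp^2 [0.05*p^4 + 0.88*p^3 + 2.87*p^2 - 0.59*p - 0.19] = 0.6*p^2 + 5.28*p + 5.74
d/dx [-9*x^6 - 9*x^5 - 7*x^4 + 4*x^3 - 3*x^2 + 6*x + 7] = -54*x^5 - 45*x^4 - 28*x^3 + 12*x^2 - 6*x + 6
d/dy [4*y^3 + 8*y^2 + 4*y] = 12*y^2 + 16*y + 4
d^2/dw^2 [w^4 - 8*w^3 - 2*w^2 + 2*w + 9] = 12*w^2 - 48*w - 4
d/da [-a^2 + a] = 1 - 2*a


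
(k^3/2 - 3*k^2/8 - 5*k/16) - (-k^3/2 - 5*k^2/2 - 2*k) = k^3 + 17*k^2/8 + 27*k/16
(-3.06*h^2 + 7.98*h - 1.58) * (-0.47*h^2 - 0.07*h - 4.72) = 1.4382*h^4 - 3.5364*h^3 + 14.6272*h^2 - 37.555*h + 7.4576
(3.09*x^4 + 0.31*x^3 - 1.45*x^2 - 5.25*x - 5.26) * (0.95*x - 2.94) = 2.9355*x^5 - 8.7901*x^4 - 2.2889*x^3 - 0.7245*x^2 + 10.438*x + 15.4644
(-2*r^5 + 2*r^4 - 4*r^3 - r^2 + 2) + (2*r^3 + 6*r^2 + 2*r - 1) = -2*r^5 + 2*r^4 - 2*r^3 + 5*r^2 + 2*r + 1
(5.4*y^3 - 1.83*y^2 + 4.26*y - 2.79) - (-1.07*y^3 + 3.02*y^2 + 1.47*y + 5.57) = 6.47*y^3 - 4.85*y^2 + 2.79*y - 8.36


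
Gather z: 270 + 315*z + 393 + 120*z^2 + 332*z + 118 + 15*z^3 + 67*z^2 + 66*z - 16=15*z^3 + 187*z^2 + 713*z + 765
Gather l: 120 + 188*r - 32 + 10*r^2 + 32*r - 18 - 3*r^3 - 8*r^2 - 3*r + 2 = -3*r^3 + 2*r^2 + 217*r + 72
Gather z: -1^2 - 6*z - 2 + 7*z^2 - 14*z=7*z^2 - 20*z - 3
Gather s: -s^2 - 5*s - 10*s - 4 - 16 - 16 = -s^2 - 15*s - 36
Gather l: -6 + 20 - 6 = 8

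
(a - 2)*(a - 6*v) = a^2 - 6*a*v - 2*a + 12*v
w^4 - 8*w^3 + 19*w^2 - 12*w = w*(w - 4)*(w - 3)*(w - 1)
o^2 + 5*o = o*(o + 5)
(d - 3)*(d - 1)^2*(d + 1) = d^4 - 4*d^3 + 2*d^2 + 4*d - 3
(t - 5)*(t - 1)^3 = t^4 - 8*t^3 + 18*t^2 - 16*t + 5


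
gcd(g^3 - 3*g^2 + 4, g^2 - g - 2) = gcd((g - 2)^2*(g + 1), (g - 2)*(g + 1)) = g^2 - g - 2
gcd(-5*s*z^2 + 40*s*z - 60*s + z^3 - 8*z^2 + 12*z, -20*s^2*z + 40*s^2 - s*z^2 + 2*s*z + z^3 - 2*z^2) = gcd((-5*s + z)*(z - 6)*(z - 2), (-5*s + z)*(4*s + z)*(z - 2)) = -5*s*z + 10*s + z^2 - 2*z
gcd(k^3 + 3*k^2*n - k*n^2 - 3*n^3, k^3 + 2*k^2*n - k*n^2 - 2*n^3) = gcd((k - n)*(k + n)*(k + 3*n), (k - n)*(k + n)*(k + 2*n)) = k^2 - n^2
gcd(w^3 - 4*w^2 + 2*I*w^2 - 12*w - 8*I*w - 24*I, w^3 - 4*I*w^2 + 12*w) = w + 2*I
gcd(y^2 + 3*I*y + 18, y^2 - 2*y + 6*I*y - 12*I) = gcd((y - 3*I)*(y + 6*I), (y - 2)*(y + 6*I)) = y + 6*I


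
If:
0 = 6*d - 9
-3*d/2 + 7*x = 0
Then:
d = 3/2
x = 9/28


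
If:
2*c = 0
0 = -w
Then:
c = 0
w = 0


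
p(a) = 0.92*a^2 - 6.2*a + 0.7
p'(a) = 1.84*a - 6.2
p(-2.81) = 25.39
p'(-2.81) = -11.37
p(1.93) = -7.84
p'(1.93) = -2.65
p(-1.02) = 7.98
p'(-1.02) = -8.08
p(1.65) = -7.03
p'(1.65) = -3.16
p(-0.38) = 3.19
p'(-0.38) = -6.90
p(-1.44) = 11.54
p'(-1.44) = -8.85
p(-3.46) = 33.17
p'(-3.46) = -12.57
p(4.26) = -9.02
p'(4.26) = 1.64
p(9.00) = 19.42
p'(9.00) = 10.36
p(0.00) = 0.70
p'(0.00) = -6.20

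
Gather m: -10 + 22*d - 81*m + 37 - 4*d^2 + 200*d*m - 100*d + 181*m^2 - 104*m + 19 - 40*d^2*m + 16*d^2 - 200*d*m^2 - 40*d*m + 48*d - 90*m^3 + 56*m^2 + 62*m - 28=12*d^2 - 30*d - 90*m^3 + m^2*(237 - 200*d) + m*(-40*d^2 + 160*d - 123) + 18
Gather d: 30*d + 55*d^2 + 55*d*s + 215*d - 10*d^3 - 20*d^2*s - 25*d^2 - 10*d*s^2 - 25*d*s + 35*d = -10*d^3 + d^2*(30 - 20*s) + d*(-10*s^2 + 30*s + 280)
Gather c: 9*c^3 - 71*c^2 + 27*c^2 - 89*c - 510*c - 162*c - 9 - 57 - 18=9*c^3 - 44*c^2 - 761*c - 84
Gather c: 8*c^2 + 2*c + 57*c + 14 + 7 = 8*c^2 + 59*c + 21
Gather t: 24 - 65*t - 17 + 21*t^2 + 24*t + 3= 21*t^2 - 41*t + 10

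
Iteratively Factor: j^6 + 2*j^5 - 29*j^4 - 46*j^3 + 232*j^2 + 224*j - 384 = (j + 4)*(j^5 - 2*j^4 - 21*j^3 + 38*j^2 + 80*j - 96) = (j + 2)*(j + 4)*(j^4 - 4*j^3 - 13*j^2 + 64*j - 48) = (j - 1)*(j + 2)*(j + 4)*(j^3 - 3*j^2 - 16*j + 48) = (j - 3)*(j - 1)*(j + 2)*(j + 4)*(j^2 - 16) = (j - 4)*(j - 3)*(j - 1)*(j + 2)*(j + 4)*(j + 4)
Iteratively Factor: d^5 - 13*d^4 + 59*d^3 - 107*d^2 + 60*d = (d - 1)*(d^4 - 12*d^3 + 47*d^2 - 60*d) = (d - 5)*(d - 1)*(d^3 - 7*d^2 + 12*d) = (d - 5)*(d - 3)*(d - 1)*(d^2 - 4*d) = d*(d - 5)*(d - 3)*(d - 1)*(d - 4)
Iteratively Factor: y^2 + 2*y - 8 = (y - 2)*(y + 4)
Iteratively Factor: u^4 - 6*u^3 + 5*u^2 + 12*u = (u - 4)*(u^3 - 2*u^2 - 3*u) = (u - 4)*(u + 1)*(u^2 - 3*u) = (u - 4)*(u - 3)*(u + 1)*(u)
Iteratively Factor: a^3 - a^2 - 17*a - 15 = (a - 5)*(a^2 + 4*a + 3) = (a - 5)*(a + 3)*(a + 1)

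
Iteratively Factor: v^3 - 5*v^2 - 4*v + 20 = (v - 5)*(v^2 - 4) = (v - 5)*(v + 2)*(v - 2)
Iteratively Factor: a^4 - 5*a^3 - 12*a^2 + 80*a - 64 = (a - 1)*(a^3 - 4*a^2 - 16*a + 64) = (a - 4)*(a - 1)*(a^2 - 16) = (a - 4)^2*(a - 1)*(a + 4)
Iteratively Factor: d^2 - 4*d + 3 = (d - 1)*(d - 3)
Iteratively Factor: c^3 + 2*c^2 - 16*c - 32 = (c + 2)*(c^2 - 16) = (c - 4)*(c + 2)*(c + 4)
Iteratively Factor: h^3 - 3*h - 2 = (h - 2)*(h^2 + 2*h + 1) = (h - 2)*(h + 1)*(h + 1)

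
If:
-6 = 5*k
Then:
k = -6/5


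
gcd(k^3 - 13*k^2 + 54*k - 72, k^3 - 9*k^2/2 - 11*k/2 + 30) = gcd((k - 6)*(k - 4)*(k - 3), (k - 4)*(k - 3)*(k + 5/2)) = k^2 - 7*k + 12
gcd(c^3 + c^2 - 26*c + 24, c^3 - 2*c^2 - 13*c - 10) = 1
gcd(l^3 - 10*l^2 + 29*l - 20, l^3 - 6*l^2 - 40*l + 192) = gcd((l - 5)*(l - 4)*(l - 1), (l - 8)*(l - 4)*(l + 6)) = l - 4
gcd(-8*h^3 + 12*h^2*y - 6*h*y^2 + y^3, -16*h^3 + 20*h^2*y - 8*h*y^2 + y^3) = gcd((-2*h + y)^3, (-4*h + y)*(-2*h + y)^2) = 4*h^2 - 4*h*y + y^2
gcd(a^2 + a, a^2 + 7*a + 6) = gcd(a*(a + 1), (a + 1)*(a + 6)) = a + 1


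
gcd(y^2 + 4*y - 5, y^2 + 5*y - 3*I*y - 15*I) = y + 5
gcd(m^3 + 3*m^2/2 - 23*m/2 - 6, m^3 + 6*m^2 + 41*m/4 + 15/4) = m + 1/2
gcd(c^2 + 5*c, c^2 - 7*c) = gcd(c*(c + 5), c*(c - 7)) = c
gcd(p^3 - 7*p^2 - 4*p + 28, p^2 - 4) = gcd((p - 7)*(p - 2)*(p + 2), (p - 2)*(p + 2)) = p^2 - 4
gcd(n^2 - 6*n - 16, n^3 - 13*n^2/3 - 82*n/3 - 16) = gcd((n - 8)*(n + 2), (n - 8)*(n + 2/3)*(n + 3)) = n - 8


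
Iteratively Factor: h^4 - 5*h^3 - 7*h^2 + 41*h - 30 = (h - 5)*(h^3 - 7*h + 6) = (h - 5)*(h - 2)*(h^2 + 2*h - 3) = (h - 5)*(h - 2)*(h + 3)*(h - 1)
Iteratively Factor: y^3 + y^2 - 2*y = (y + 2)*(y^2 - y) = y*(y + 2)*(y - 1)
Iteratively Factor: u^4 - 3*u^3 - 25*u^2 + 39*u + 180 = (u + 3)*(u^3 - 6*u^2 - 7*u + 60) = (u - 5)*(u + 3)*(u^2 - u - 12) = (u - 5)*(u - 4)*(u + 3)*(u + 3)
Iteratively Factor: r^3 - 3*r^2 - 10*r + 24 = (r + 3)*(r^2 - 6*r + 8) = (r - 2)*(r + 3)*(r - 4)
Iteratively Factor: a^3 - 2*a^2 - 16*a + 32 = (a - 2)*(a^2 - 16) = (a - 4)*(a - 2)*(a + 4)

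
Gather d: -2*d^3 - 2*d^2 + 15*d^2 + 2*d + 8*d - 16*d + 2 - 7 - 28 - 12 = -2*d^3 + 13*d^2 - 6*d - 45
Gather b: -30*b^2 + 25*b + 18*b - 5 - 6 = -30*b^2 + 43*b - 11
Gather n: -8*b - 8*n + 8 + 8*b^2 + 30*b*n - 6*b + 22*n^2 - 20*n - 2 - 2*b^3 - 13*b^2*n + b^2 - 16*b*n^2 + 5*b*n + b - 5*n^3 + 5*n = -2*b^3 + 9*b^2 - 13*b - 5*n^3 + n^2*(22 - 16*b) + n*(-13*b^2 + 35*b - 23) + 6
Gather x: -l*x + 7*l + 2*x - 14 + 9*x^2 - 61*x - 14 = 7*l + 9*x^2 + x*(-l - 59) - 28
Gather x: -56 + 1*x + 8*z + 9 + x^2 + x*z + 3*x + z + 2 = x^2 + x*(z + 4) + 9*z - 45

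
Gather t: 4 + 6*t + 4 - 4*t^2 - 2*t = -4*t^2 + 4*t + 8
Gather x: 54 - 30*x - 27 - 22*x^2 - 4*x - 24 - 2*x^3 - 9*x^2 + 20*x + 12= -2*x^3 - 31*x^2 - 14*x + 15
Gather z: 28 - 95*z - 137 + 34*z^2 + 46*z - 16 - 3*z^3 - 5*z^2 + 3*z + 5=-3*z^3 + 29*z^2 - 46*z - 120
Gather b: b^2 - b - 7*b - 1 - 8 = b^2 - 8*b - 9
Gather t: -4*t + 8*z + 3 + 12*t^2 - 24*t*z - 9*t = 12*t^2 + t*(-24*z - 13) + 8*z + 3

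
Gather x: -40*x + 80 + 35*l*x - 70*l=-70*l + x*(35*l - 40) + 80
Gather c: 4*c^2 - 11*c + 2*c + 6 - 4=4*c^2 - 9*c + 2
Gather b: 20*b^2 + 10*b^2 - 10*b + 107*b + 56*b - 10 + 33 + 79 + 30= 30*b^2 + 153*b + 132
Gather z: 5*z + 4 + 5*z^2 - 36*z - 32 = 5*z^2 - 31*z - 28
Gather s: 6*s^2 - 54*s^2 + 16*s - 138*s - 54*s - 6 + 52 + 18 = -48*s^2 - 176*s + 64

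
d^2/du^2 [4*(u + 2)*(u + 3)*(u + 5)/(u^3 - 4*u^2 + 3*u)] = 16*(7*u^6 + 42*u^5 - 141*u^4 - 214*u^3 + 855*u^2 - 540*u + 135)/(u^3*(u^6 - 12*u^5 + 57*u^4 - 136*u^3 + 171*u^2 - 108*u + 27))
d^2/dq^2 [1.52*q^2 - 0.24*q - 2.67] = 3.04000000000000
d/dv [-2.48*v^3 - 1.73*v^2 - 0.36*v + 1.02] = -7.44*v^2 - 3.46*v - 0.36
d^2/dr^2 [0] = 0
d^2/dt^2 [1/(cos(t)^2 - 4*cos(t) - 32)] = (4*sin(t)^4 - 146*sin(t)^2 - 113*cos(t) - 3*cos(3*t) + 46)/(sin(t)^2 + 4*cos(t) + 31)^3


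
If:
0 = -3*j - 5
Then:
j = -5/3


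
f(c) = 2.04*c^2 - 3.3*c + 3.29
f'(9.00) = 33.42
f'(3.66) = 11.63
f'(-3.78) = -18.72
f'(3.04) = 9.10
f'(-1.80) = -10.64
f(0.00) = 3.29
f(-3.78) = 44.91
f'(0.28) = -2.16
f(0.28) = 2.53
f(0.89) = 1.97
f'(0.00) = -3.30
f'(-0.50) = -5.34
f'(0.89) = 0.33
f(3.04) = 12.11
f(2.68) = 9.10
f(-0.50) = 5.45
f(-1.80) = 15.84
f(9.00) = 138.83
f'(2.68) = 7.63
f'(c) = 4.08*c - 3.3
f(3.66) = 18.54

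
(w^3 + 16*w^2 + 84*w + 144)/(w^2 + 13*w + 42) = (w^2 + 10*w + 24)/(w + 7)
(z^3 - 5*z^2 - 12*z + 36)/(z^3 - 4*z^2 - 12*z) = (z^2 + z - 6)/(z*(z + 2))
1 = 1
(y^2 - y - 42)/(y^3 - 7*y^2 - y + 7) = (y + 6)/(y^2 - 1)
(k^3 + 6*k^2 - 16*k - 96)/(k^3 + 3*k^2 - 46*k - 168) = (k - 4)/(k - 7)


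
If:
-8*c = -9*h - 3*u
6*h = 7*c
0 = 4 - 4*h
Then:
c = 6/7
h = 1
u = -5/7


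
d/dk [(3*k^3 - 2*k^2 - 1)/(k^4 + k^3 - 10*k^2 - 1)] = k*((9*k - 4)*(k^4 + k^3 - 10*k^2 - 1) + (4*k^2 + 3*k - 20)*(-3*k^3 + 2*k^2 + 1))/(k^4 + k^3 - 10*k^2 - 1)^2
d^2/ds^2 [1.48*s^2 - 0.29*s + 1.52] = 2.96000000000000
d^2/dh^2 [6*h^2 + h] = 12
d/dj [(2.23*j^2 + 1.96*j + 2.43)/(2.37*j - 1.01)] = (5.2851*j^2 - 4.5046*j - 7.7387)/(5.6169*j^2 - 4.7874*j + 1.0201)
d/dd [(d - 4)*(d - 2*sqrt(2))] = 2*d - 4 - 2*sqrt(2)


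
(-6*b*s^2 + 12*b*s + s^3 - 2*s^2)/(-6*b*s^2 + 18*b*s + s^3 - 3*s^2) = (s - 2)/(s - 3)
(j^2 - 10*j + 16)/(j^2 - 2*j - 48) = (j - 2)/(j + 6)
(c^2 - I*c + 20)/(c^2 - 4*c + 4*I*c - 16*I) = (c - 5*I)/(c - 4)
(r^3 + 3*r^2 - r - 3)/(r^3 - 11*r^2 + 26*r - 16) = (r^2 + 4*r + 3)/(r^2 - 10*r + 16)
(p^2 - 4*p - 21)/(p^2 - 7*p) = (p + 3)/p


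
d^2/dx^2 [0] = 0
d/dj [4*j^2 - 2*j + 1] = 8*j - 2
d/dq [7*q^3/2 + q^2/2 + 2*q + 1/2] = 21*q^2/2 + q + 2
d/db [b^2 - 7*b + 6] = 2*b - 7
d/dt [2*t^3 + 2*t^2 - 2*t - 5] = 6*t^2 + 4*t - 2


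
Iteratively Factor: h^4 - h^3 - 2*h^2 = (h)*(h^3 - h^2 - 2*h) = h*(h + 1)*(h^2 - 2*h) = h^2*(h + 1)*(h - 2)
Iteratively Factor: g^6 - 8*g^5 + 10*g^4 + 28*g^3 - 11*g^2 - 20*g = (g - 4)*(g^5 - 4*g^4 - 6*g^3 + 4*g^2 + 5*g) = (g - 4)*(g + 1)*(g^4 - 5*g^3 - g^2 + 5*g) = (g - 5)*(g - 4)*(g + 1)*(g^3 - g) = (g - 5)*(g - 4)*(g + 1)^2*(g^2 - g) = g*(g - 5)*(g - 4)*(g + 1)^2*(g - 1)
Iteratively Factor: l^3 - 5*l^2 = (l)*(l^2 - 5*l) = l^2*(l - 5)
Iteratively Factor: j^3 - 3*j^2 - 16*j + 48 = (j - 3)*(j^2 - 16) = (j - 3)*(j + 4)*(j - 4)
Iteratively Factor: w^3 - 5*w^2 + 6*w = (w - 3)*(w^2 - 2*w) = (w - 3)*(w - 2)*(w)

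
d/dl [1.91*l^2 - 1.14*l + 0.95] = 3.82*l - 1.14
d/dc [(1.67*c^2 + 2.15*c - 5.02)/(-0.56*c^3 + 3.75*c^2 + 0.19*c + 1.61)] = (0.9352*c^4 + 2.408*c^3 - 16.1788*c^2 + 43.0274*c + 4.4153)/(0.3136*c^6 - 4.2*c^5 + 13.8497*c^4 - 0.3782*c^3 + 12.1111*c^2 + 0.6118*c + 2.5921)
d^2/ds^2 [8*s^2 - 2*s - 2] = 16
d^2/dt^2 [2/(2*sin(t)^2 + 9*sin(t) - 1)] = 2*(-16*sin(t)^4 - 54*sin(t)^3 - 65*sin(t)^2 + 99*sin(t) + 166)/(9*sin(t) - cos(2*t))^3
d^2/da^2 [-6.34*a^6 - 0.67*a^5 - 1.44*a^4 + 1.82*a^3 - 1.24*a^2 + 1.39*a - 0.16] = -190.2*a^4 - 13.4*a^3 - 17.28*a^2 + 10.92*a - 2.48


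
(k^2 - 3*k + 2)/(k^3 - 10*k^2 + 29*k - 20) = (k - 2)/(k^2 - 9*k + 20)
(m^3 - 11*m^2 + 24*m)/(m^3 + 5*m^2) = (m^2 - 11*m + 24)/(m*(m + 5))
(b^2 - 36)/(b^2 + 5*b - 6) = (b - 6)/(b - 1)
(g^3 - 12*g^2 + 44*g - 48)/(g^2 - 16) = (g^2 - 8*g + 12)/(g + 4)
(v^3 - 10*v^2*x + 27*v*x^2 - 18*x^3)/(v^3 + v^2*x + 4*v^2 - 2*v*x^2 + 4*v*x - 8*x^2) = (v^2 - 9*v*x + 18*x^2)/(v^2 + 2*v*x + 4*v + 8*x)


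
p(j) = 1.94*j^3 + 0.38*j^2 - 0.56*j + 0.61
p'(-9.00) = 464.02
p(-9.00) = -1377.83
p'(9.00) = 477.70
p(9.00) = 1440.61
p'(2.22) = 29.81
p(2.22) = 22.47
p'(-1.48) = 11.06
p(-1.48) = -4.02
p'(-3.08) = 52.31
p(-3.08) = -50.74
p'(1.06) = 6.78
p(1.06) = 2.75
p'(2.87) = 49.56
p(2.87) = 47.99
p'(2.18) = 28.76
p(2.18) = 21.29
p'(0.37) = 0.52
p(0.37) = 0.55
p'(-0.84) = 2.91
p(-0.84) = 0.20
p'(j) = 5.82*j^2 + 0.76*j - 0.56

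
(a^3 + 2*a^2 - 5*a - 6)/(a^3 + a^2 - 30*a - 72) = (a^2 - a - 2)/(a^2 - 2*a - 24)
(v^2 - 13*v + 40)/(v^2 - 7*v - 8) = (v - 5)/(v + 1)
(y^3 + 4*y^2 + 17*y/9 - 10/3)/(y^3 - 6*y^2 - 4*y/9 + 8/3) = (3*y^2 + 14*y + 15)/(3*y^2 - 16*y - 12)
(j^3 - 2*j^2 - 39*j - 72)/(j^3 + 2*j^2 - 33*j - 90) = (j^2 - 5*j - 24)/(j^2 - j - 30)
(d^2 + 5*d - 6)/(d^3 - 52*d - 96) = (d - 1)/(d^2 - 6*d - 16)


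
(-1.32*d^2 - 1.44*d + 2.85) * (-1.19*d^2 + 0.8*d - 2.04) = 1.5708*d^4 + 0.6576*d^3 - 1.8507*d^2 + 5.2176*d - 5.814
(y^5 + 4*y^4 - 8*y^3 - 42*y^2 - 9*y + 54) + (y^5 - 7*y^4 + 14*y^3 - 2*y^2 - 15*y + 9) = 2*y^5 - 3*y^4 + 6*y^3 - 44*y^2 - 24*y + 63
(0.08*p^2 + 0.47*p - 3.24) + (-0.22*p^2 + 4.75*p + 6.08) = -0.14*p^2 + 5.22*p + 2.84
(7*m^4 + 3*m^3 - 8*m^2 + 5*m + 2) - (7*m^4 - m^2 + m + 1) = 3*m^3 - 7*m^2 + 4*m + 1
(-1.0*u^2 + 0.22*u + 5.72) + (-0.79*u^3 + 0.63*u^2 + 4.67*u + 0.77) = -0.79*u^3 - 0.37*u^2 + 4.89*u + 6.49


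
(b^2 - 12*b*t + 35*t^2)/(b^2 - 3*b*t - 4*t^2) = (-b^2 + 12*b*t - 35*t^2)/(-b^2 + 3*b*t + 4*t^2)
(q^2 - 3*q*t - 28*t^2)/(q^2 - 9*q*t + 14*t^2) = (q + 4*t)/(q - 2*t)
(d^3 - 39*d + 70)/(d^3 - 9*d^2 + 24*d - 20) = (d + 7)/(d - 2)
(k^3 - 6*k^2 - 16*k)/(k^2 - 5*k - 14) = k*(k - 8)/(k - 7)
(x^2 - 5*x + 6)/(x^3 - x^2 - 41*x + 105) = (x - 2)/(x^2 + 2*x - 35)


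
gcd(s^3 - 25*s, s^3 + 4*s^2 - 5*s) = s^2 + 5*s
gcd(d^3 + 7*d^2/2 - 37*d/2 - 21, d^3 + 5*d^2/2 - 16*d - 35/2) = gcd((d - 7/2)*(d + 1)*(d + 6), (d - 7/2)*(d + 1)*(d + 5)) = d^2 - 5*d/2 - 7/2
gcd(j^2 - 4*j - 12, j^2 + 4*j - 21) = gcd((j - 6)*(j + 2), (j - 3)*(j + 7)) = 1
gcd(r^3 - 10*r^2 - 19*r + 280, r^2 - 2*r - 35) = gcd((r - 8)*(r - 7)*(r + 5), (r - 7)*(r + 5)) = r^2 - 2*r - 35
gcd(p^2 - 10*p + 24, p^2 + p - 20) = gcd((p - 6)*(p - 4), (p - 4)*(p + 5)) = p - 4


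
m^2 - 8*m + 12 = (m - 6)*(m - 2)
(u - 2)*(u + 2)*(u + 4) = u^3 + 4*u^2 - 4*u - 16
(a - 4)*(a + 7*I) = a^2 - 4*a + 7*I*a - 28*I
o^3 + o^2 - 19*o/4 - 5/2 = (o - 2)*(o + 1/2)*(o + 5/2)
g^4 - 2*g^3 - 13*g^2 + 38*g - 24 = (g - 3)*(g - 2)*(g - 1)*(g + 4)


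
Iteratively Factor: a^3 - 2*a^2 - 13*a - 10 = (a + 2)*(a^2 - 4*a - 5) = (a + 1)*(a + 2)*(a - 5)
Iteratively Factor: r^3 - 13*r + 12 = (r + 4)*(r^2 - 4*r + 3) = (r - 3)*(r + 4)*(r - 1)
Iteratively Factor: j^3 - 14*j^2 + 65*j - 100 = (j - 5)*(j^2 - 9*j + 20) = (j - 5)*(j - 4)*(j - 5)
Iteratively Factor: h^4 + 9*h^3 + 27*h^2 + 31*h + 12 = (h + 1)*(h^3 + 8*h^2 + 19*h + 12) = (h + 1)^2*(h^2 + 7*h + 12) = (h + 1)^2*(h + 3)*(h + 4)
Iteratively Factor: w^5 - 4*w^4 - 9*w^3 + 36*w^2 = (w)*(w^4 - 4*w^3 - 9*w^2 + 36*w) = w*(w - 3)*(w^3 - w^2 - 12*w) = w^2*(w - 3)*(w^2 - w - 12) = w^2*(w - 4)*(w - 3)*(w + 3)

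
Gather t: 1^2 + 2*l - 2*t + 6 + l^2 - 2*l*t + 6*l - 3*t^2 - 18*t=l^2 + 8*l - 3*t^2 + t*(-2*l - 20) + 7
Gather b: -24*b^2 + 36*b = -24*b^2 + 36*b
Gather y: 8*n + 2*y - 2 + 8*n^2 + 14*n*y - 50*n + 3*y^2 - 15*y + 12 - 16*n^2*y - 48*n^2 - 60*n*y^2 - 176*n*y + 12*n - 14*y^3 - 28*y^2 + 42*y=-40*n^2 - 30*n - 14*y^3 + y^2*(-60*n - 25) + y*(-16*n^2 - 162*n + 29) + 10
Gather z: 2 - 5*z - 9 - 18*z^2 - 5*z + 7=-18*z^2 - 10*z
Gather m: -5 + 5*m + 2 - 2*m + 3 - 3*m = 0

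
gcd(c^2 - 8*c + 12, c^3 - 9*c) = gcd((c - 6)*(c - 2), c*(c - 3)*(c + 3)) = 1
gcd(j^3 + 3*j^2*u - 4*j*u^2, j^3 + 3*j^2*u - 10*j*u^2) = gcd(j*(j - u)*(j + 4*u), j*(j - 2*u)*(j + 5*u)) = j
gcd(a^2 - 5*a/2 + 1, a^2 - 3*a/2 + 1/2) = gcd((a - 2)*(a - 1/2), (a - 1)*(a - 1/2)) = a - 1/2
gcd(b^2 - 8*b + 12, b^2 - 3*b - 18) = b - 6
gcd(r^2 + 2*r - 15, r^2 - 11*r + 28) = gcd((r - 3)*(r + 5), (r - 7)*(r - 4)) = 1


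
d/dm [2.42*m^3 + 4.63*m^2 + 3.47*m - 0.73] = 7.26*m^2 + 9.26*m + 3.47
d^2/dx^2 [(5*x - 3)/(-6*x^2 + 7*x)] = 6*(-60*x^3 + 108*x^2 - 126*x + 49)/(x^3*(216*x^3 - 756*x^2 + 882*x - 343))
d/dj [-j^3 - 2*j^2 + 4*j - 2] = -3*j^2 - 4*j + 4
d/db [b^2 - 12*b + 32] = 2*b - 12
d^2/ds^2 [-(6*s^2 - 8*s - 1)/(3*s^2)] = 2*(8*s + 3)/(3*s^4)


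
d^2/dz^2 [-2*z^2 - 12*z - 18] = -4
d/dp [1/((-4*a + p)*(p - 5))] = ((-4*a + p)*(p - 5) + (4*a - p)^2)/((4*a - p)^3*(p - 5)^2)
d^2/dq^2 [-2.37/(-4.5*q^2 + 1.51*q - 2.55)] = (-95.985*q^2 + 32.2083*q + 2.37*(9.0*q - 1.51)*(18.0*q - 3.02) - 54.3915)/(4.5*q^2 - 1.51*q + 2.55)^3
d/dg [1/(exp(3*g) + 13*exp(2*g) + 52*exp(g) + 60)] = (-3*exp(2*g) - 26*exp(g) - 52)*exp(g)/(exp(3*g) + 13*exp(2*g) + 52*exp(g) + 60)^2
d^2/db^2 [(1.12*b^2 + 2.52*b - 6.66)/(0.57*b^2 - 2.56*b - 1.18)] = (4.906104*b^3 - 8.463132*b^2 + 68.479344*b - 108.35884)/(0.185193*b^6 - 2.495232*b^5 + 10.05651*b^4 - 6.44608*b^3 - 20.81874*b^2 - 10.693632*b - 1.643032)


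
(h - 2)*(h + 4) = h^2 + 2*h - 8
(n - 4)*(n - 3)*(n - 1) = n^3 - 8*n^2 + 19*n - 12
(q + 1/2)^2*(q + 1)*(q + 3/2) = q^4 + 7*q^3/2 + 17*q^2/4 + 17*q/8 + 3/8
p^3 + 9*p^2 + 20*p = p*(p + 4)*(p + 5)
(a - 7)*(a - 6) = a^2 - 13*a + 42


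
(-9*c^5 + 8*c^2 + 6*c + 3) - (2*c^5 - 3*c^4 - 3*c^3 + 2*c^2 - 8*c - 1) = -11*c^5 + 3*c^4 + 3*c^3 + 6*c^2 + 14*c + 4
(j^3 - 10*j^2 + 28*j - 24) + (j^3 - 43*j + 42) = 2*j^3 - 10*j^2 - 15*j + 18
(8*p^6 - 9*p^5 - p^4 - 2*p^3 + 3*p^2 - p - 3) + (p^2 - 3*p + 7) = 8*p^6 - 9*p^5 - p^4 - 2*p^3 + 4*p^2 - 4*p + 4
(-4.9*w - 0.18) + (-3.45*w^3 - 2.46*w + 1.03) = -3.45*w^3 - 7.36*w + 0.85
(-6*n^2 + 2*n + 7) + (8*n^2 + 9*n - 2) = 2*n^2 + 11*n + 5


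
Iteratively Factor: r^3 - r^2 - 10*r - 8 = (r + 1)*(r^2 - 2*r - 8) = (r + 1)*(r + 2)*(r - 4)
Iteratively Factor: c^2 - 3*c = (c)*(c - 3)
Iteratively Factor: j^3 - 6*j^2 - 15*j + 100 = (j - 5)*(j^2 - j - 20) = (j - 5)^2*(j + 4)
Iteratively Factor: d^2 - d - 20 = (d - 5)*(d + 4)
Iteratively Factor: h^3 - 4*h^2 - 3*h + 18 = (h - 3)*(h^2 - h - 6) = (h - 3)*(h + 2)*(h - 3)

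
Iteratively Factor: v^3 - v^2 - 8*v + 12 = (v - 2)*(v^2 + v - 6) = (v - 2)^2*(v + 3)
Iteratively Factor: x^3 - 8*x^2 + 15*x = (x - 5)*(x^2 - 3*x) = (x - 5)*(x - 3)*(x)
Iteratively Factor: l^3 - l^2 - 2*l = (l + 1)*(l^2 - 2*l) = (l - 2)*(l + 1)*(l)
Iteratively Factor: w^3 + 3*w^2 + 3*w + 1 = (w + 1)*(w^2 + 2*w + 1) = (w + 1)^2*(w + 1)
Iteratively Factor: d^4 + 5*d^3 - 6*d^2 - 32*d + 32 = (d - 1)*(d^3 + 6*d^2 - 32) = (d - 1)*(d + 4)*(d^2 + 2*d - 8) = (d - 1)*(d + 4)^2*(d - 2)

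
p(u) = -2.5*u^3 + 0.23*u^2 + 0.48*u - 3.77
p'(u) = -7.5*u^2 + 0.46*u + 0.48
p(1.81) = -16.97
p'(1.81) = -23.26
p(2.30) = -31.87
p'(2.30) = -38.14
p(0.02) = -3.76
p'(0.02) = 0.49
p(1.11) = -6.37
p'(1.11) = -8.25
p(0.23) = -3.68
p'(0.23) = 0.19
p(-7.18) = 930.01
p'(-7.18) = -389.47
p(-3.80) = 134.91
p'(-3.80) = -109.57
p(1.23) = -7.48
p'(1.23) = -10.30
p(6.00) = -532.61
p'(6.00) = -266.76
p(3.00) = -67.76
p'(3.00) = -65.64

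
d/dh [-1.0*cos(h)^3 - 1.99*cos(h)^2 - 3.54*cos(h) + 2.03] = (3.0*cos(h)^2 + 3.98*cos(h) + 3.54)*sin(h)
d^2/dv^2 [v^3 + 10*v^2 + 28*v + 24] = 6*v + 20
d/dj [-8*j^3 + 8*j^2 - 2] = 8*j*(2 - 3*j)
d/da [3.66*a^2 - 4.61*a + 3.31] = 7.32*a - 4.61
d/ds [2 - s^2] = -2*s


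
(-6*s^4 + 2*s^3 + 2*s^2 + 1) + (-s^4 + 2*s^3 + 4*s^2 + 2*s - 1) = -7*s^4 + 4*s^3 + 6*s^2 + 2*s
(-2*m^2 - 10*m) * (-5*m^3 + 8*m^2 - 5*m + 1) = 10*m^5 + 34*m^4 - 70*m^3 + 48*m^2 - 10*m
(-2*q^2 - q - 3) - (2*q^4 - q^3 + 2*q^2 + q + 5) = -2*q^4 + q^3 - 4*q^2 - 2*q - 8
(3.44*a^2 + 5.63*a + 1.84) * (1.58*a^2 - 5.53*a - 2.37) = 5.4352*a^4 - 10.1278*a^3 - 36.3795*a^2 - 23.5183*a - 4.3608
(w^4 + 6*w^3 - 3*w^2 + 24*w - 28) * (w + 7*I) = w^5 + 6*w^4 + 7*I*w^4 - 3*w^3 + 42*I*w^3 + 24*w^2 - 21*I*w^2 - 28*w + 168*I*w - 196*I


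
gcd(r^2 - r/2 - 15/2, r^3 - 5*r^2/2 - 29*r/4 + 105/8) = r + 5/2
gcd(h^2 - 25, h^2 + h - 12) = 1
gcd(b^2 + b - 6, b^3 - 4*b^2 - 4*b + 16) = b - 2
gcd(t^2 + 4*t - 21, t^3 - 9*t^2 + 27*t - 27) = t - 3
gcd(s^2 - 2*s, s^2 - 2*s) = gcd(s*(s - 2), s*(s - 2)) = s^2 - 2*s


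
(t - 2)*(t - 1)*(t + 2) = t^3 - t^2 - 4*t + 4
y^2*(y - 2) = y^3 - 2*y^2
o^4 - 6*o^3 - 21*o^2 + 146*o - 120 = (o - 6)*(o - 4)*(o - 1)*(o + 5)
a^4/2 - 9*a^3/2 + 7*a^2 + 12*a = a*(a/2 + 1/2)*(a - 6)*(a - 4)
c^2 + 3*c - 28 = (c - 4)*(c + 7)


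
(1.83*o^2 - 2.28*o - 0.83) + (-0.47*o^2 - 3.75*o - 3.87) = 1.36*o^2 - 6.03*o - 4.7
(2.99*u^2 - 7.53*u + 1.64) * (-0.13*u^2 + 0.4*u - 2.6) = -0.3887*u^4 + 2.1749*u^3 - 10.9992*u^2 + 20.234*u - 4.264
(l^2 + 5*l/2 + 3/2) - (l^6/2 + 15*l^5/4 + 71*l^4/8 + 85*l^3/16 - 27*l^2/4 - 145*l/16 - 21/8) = -l^6/2 - 15*l^5/4 - 71*l^4/8 - 85*l^3/16 + 31*l^2/4 + 185*l/16 + 33/8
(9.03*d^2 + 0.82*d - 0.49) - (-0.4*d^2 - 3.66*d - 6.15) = 9.43*d^2 + 4.48*d + 5.66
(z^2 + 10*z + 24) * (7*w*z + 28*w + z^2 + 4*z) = 7*w*z^3 + 98*w*z^2 + 448*w*z + 672*w + z^4 + 14*z^3 + 64*z^2 + 96*z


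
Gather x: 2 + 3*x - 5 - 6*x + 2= -3*x - 1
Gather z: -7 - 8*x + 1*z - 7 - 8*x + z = -16*x + 2*z - 14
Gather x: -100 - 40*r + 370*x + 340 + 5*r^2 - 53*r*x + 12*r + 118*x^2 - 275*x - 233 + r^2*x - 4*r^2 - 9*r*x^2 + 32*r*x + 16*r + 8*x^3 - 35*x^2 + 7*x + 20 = r^2 - 12*r + 8*x^3 + x^2*(83 - 9*r) + x*(r^2 - 21*r + 102) + 27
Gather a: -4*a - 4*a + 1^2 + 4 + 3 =8 - 8*a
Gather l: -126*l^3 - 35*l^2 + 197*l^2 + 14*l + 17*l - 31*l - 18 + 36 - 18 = -126*l^3 + 162*l^2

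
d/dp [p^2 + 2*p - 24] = 2*p + 2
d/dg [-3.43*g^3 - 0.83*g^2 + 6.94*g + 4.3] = -10.29*g^2 - 1.66*g + 6.94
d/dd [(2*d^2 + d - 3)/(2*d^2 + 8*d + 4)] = 7*(d^2 + 2*d + 2)/(2*(d^4 + 8*d^3 + 20*d^2 + 16*d + 4))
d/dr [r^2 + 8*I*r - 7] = 2*r + 8*I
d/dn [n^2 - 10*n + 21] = 2*n - 10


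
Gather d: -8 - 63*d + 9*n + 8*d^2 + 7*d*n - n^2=8*d^2 + d*(7*n - 63) - n^2 + 9*n - 8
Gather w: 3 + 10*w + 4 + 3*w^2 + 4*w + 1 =3*w^2 + 14*w + 8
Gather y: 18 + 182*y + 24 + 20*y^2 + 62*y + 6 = 20*y^2 + 244*y + 48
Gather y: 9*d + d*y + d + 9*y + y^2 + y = 10*d + y^2 + y*(d + 10)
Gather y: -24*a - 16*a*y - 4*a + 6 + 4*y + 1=-28*a + y*(4 - 16*a) + 7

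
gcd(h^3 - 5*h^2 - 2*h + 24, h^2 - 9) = h - 3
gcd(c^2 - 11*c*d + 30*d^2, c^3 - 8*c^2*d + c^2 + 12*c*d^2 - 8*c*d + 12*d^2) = c - 6*d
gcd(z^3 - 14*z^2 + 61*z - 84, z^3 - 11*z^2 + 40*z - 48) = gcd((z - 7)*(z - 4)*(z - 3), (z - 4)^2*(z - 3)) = z^2 - 7*z + 12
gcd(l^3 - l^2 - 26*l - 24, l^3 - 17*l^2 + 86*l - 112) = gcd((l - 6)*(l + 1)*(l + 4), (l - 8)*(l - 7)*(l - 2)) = 1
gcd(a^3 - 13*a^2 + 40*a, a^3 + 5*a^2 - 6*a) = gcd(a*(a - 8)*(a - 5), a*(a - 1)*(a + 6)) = a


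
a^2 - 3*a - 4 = (a - 4)*(a + 1)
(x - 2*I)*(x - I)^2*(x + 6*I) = x^4 + 2*I*x^3 + 19*x^2 - 28*I*x - 12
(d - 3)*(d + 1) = d^2 - 2*d - 3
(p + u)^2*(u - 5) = p^2*u - 5*p^2 + 2*p*u^2 - 10*p*u + u^3 - 5*u^2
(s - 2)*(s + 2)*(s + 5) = s^3 + 5*s^2 - 4*s - 20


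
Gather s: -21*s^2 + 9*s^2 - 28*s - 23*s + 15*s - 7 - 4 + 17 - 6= -12*s^2 - 36*s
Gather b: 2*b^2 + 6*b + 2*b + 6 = 2*b^2 + 8*b + 6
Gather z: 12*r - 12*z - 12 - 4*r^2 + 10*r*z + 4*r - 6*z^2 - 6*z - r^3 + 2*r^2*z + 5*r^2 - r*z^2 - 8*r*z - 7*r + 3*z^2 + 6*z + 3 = -r^3 + r^2 + 9*r + z^2*(-r - 3) + z*(2*r^2 + 2*r - 12) - 9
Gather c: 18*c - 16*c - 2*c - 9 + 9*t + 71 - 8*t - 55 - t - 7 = 0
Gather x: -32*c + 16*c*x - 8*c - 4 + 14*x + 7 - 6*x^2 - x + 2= -40*c - 6*x^2 + x*(16*c + 13) + 5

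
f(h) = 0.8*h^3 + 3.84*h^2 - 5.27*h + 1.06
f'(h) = 2.4*h^2 + 7.68*h - 5.27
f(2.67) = 29.59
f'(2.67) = 32.34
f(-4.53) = 29.37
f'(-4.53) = 9.19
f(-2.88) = 28.98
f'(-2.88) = -7.48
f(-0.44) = 4.05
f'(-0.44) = -8.18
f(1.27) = 2.20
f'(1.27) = 8.35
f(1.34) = 2.82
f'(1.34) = 9.33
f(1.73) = 7.58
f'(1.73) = 15.20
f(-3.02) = 29.96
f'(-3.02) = -6.57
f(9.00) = 847.87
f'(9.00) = 258.25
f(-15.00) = -1755.89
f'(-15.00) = 419.53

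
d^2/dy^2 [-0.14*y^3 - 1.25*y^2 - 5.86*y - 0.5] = -0.84*y - 2.5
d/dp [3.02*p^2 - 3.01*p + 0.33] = 6.04*p - 3.01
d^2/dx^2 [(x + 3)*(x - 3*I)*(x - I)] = 6*x + 6 - 8*I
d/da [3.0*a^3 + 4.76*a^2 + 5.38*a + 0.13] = 9.0*a^2 + 9.52*a + 5.38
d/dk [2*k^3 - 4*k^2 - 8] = 2*k*(3*k - 4)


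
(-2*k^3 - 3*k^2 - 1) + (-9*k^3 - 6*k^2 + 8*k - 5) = -11*k^3 - 9*k^2 + 8*k - 6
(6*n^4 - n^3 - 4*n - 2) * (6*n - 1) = 36*n^5 - 12*n^4 + n^3 - 24*n^2 - 8*n + 2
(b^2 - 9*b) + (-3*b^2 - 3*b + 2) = -2*b^2 - 12*b + 2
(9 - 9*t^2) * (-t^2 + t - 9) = 9*t^4 - 9*t^3 + 72*t^2 + 9*t - 81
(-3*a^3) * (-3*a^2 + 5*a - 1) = 9*a^5 - 15*a^4 + 3*a^3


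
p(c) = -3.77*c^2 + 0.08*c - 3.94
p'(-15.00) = 113.18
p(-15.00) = -853.39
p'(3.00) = -22.54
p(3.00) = -37.63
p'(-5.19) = 39.21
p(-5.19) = -105.90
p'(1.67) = -12.51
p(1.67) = -14.32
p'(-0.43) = 3.32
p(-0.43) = -4.67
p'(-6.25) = 47.20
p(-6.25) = -151.71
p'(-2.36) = 17.87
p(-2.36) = -25.13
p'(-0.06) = 0.53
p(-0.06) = -3.96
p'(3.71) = -27.89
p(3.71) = -55.53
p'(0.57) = -4.22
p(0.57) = -5.12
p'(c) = 0.08 - 7.54*c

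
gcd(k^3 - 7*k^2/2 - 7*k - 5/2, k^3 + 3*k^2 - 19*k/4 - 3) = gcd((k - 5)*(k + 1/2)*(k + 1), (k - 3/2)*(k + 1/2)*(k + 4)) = k + 1/2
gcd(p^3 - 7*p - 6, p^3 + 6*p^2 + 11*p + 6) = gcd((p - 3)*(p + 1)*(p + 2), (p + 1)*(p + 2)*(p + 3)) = p^2 + 3*p + 2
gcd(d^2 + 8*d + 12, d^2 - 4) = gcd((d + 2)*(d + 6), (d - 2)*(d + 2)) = d + 2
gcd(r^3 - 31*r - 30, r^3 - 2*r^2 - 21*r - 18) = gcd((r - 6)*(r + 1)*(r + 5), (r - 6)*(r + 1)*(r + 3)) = r^2 - 5*r - 6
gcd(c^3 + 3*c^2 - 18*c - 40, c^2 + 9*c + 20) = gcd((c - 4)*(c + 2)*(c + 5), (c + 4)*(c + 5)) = c + 5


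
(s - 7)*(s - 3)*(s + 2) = s^3 - 8*s^2 + s + 42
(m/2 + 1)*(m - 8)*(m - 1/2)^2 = m^4/2 - 7*m^3/2 - 39*m^2/8 + 29*m/4 - 2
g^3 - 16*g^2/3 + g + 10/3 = (g - 5)*(g - 1)*(g + 2/3)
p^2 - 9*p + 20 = (p - 5)*(p - 4)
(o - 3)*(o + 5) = o^2 + 2*o - 15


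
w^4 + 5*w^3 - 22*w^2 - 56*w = w*(w - 4)*(w + 2)*(w + 7)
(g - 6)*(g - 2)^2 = g^3 - 10*g^2 + 28*g - 24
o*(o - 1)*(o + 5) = o^3 + 4*o^2 - 5*o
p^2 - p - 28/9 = (p - 7/3)*(p + 4/3)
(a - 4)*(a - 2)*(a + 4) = a^3 - 2*a^2 - 16*a + 32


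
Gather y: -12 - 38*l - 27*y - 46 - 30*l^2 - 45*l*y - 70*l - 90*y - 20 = -30*l^2 - 108*l + y*(-45*l - 117) - 78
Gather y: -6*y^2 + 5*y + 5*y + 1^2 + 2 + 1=-6*y^2 + 10*y + 4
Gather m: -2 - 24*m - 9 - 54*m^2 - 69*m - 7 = -54*m^2 - 93*m - 18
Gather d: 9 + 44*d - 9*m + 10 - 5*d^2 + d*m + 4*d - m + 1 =-5*d^2 + d*(m + 48) - 10*m + 20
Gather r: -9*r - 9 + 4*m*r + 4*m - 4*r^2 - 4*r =4*m - 4*r^2 + r*(4*m - 13) - 9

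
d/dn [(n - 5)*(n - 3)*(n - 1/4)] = 3*n^2 - 33*n/2 + 17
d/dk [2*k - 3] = 2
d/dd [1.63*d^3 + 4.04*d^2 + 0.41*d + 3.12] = 4.89*d^2 + 8.08*d + 0.41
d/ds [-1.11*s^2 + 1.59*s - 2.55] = 1.59 - 2.22*s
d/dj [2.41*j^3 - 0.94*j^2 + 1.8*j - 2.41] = 7.23*j^2 - 1.88*j + 1.8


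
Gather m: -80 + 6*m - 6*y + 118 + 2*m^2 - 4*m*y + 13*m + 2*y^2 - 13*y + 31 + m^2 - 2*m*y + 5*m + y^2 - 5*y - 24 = 3*m^2 + m*(24 - 6*y) + 3*y^2 - 24*y + 45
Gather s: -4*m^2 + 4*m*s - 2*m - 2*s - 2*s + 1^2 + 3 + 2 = -4*m^2 - 2*m + s*(4*m - 4) + 6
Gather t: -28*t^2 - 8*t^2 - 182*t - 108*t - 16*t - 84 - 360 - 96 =-36*t^2 - 306*t - 540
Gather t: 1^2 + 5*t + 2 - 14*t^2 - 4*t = -14*t^2 + t + 3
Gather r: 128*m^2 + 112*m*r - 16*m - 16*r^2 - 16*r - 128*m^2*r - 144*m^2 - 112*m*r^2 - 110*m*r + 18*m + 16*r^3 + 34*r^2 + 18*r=-16*m^2 + 2*m + 16*r^3 + r^2*(18 - 112*m) + r*(-128*m^2 + 2*m + 2)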